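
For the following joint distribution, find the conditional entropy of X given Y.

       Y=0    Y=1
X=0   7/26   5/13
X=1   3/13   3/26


H(X|Y) = Σ_y p(y) H(X|Y=y)
  p(Y=0) = 1/2, H(X|Y=0) = 0.9957
  p(Y=1) = 1/2, H(X|Y=1) = 0.7793
H(X|Y) = 0.5000×0.9957 + 0.5000×0.7793 = 0.8875 bits


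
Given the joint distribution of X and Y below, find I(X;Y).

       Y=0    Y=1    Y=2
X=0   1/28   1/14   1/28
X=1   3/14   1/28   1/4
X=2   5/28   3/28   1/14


H(X) = 1.4316, H(Y) = 1.5306, H(X,Y) = 2.8243
I(X;Y) = H(X) + H(Y) - H(X,Y) = 0.1379 bits


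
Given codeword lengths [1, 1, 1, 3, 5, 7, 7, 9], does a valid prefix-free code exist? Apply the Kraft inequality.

Kraft inequality: Σ 2^(-l_i) ≤ 1 for prefix-free code
Calculating: 2^(-1) + 2^(-1) + 2^(-1) + 2^(-3) + 2^(-5) + 2^(-7) + 2^(-7) + 2^(-9)
= 0.5 + 0.5 + 0.5 + 0.125 + 0.03125 + 0.0078125 + 0.0078125 + 0.001953125
= 1.6738
Since 1.6738 > 1, prefix-free code does not exist


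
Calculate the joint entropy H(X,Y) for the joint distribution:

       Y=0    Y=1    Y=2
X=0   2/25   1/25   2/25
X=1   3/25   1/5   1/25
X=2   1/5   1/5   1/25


H(X,Y) = -Σ p(x,y) log₂ p(x,y)
  p(0,0)=2/25: -0.0800 × log₂(0.0800) = 0.2915
  p(0,1)=1/25: -0.0400 × log₂(0.0400) = 0.1858
  p(0,2)=2/25: -0.0800 × log₂(0.0800) = 0.2915
  p(1,0)=3/25: -0.1200 × log₂(0.1200) = 0.3671
  p(1,1)=1/5: -0.2000 × log₂(0.2000) = 0.4644
  p(1,2)=1/25: -0.0400 × log₂(0.0400) = 0.1858
  p(2,0)=1/5: -0.2000 × log₂(0.2000) = 0.4644
  p(2,1)=1/5: -0.2000 × log₂(0.2000) = 0.4644
  p(2,2)=1/25: -0.0400 × log₂(0.0400) = 0.1858
H(X,Y) = 2.9005 bits


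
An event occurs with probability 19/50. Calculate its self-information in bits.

Information content I(x) = -log₂(p(x))
I = -log₂(19/50) = -log₂(0.3800)
I = 1.3959 bits


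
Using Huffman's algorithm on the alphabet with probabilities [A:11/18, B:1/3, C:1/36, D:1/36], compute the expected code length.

Huffman tree construction:
Combine smallest probabilities repeatedly
Resulting codes:
  A: 1 (length 1)
  B: 01 (length 2)
  C: 000 (length 3)
  D: 001 (length 3)
Average length = Σ p(s) × length(s) = 1.4444 bits


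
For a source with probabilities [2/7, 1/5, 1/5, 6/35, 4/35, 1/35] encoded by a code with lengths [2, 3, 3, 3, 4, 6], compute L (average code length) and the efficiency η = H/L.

Average length L = Σ p_i × l_i = 2.9143 bits
Entropy H = 2.3855 bits
Efficiency η = H/L × 100% = 81.86%


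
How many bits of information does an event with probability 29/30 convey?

Information content I(x) = -log₂(p(x))
I = -log₂(29/30) = -log₂(0.9667)
I = 0.0489 bits


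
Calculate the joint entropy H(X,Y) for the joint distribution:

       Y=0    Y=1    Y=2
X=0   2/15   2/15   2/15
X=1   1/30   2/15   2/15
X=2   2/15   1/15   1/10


H(X,Y) = -Σ p(x,y) log₂ p(x,y)
  p(0,0)=2/15: -0.1333 × log₂(0.1333) = 0.3876
  p(0,1)=2/15: -0.1333 × log₂(0.1333) = 0.3876
  p(0,2)=2/15: -0.1333 × log₂(0.1333) = 0.3876
  p(1,0)=1/30: -0.0333 × log₂(0.0333) = 0.1636
  p(1,1)=2/15: -0.1333 × log₂(0.1333) = 0.3876
  p(1,2)=2/15: -0.1333 × log₂(0.1333) = 0.3876
  p(2,0)=2/15: -0.1333 × log₂(0.1333) = 0.3876
  p(2,1)=1/15: -0.0667 × log₂(0.0667) = 0.2605
  p(2,2)=1/10: -0.1000 × log₂(0.1000) = 0.3322
H(X,Y) = 3.0817 bits


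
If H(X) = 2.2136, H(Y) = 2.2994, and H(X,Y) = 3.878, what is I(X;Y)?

I(X;Y) = H(X) + H(Y) - H(X,Y)
I(X;Y) = 2.2136 + 2.2994 - 3.878 = 0.635 bits


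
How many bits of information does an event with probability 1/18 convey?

Information content I(x) = -log₂(p(x))
I = -log₂(1/18) = -log₂(0.0556)
I = 4.1699 bits


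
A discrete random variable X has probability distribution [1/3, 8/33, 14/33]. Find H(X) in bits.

H(X) = -Σ p(x) log₂ p(x)
  -1/3 × log₂(1/3) = 0.5283
  -8/33 × log₂(8/33) = 0.4956
  -14/33 × log₂(14/33) = 0.5248
H(X) = 1.5487 bits


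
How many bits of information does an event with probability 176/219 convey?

Information content I(x) = -log₂(p(x))
I = -log₂(176/219) = -log₂(0.8037)
I = 0.3154 bits


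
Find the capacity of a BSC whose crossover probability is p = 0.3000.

For BSC with error probability p:
C = 1 - H(p) where H(p) is binary entropy
H(0.3000) = -0.3000 × log₂(0.3000) - 0.7000 × log₂(0.7000)
H(p) = 0.8813
C = 1 - 0.8813 = 0.1187 bits/use


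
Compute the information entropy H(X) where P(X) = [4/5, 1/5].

H(X) = -Σ p(x) log₂ p(x)
  -4/5 × log₂(4/5) = 0.2575
  -1/5 × log₂(1/5) = 0.4644
H(X) = 0.7219 bits


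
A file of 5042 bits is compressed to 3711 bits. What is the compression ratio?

Compression ratio = Original / Compressed
= 5042 / 3711 = 1.36:1


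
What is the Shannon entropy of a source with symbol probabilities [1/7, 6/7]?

H(X) = -Σ p(x) log₂ p(x)
  -1/7 × log₂(1/7) = 0.4011
  -6/7 × log₂(6/7) = 0.1906
H(X) = 0.5917 bits


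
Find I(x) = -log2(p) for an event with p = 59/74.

Information content I(x) = -log₂(p(x))
I = -log₂(59/74) = -log₂(0.7973)
I = 0.3268 bits


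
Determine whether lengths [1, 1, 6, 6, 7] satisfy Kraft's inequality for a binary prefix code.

Kraft inequality: Σ 2^(-l_i) ≤ 1 for prefix-free code
Calculating: 2^(-1) + 2^(-1) + 2^(-6) + 2^(-6) + 2^(-7)
= 0.5 + 0.5 + 0.015625 + 0.015625 + 0.0078125
= 1.0391
Since 1.0391 > 1, prefix-free code does not exist


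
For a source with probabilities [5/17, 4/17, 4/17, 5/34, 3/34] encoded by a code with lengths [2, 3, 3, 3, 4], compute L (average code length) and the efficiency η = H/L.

Average length L = Σ p_i × l_i = 2.7941 bits
Entropy H = 2.2174 bits
Efficiency η = H/L × 100% = 79.36%


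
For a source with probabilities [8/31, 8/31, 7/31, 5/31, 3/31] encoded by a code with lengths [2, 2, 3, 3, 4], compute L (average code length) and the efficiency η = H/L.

Average length L = Σ p_i × l_i = 2.5806 bits
Entropy H = 2.2440 bits
Efficiency η = H/L × 100% = 86.96%


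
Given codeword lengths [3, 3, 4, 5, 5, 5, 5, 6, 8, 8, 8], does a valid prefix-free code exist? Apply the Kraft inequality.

Kraft inequality: Σ 2^(-l_i) ≤ 1 for prefix-free code
Calculating: 2^(-3) + 2^(-3) + 2^(-4) + 2^(-5) + 2^(-5) + 2^(-5) + 2^(-5) + 2^(-6) + 2^(-8) + 2^(-8) + 2^(-8)
= 0.125 + 0.125 + 0.0625 + 0.03125 + 0.03125 + 0.03125 + 0.03125 + 0.015625 + 0.00390625 + 0.00390625 + 0.00390625
= 0.4648
Since 0.4648 ≤ 1, prefix-free code exists


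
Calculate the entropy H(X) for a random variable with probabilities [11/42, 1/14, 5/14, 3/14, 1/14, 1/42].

H(X) = -Σ p(x) log₂ p(x)
  -11/42 × log₂(11/42) = 0.5062
  -1/14 × log₂(1/14) = 0.2720
  -5/14 × log₂(5/14) = 0.5305
  -3/14 × log₂(3/14) = 0.4762
  -1/14 × log₂(1/14) = 0.2720
  -1/42 × log₂(1/42) = 0.1284
H(X) = 2.1853 bits


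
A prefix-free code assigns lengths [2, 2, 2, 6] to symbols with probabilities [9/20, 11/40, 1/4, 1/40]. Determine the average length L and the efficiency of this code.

Average length L = Σ p_i × l_i = 2.1000 bits
Entropy H = 1.6636 bits
Efficiency η = H/L × 100% = 79.22%


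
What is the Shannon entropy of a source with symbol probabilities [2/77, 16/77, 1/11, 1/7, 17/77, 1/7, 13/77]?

H(X) = -Σ p(x) log₂ p(x)
  -2/77 × log₂(2/77) = 0.1368
  -16/77 × log₂(16/77) = 0.4710
  -1/11 × log₂(1/11) = 0.3145
  -1/7 × log₂(1/7) = 0.4011
  -17/77 × log₂(17/77) = 0.4811
  -1/7 × log₂(1/7) = 0.4011
  -13/77 × log₂(13/77) = 0.4333
H(X) = 2.6388 bits


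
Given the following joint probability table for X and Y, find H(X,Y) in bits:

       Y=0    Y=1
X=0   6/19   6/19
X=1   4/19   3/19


H(X,Y) = -Σ p(x,y) log₂ p(x,y)
  p(0,0)=6/19: -0.3158 × log₂(0.3158) = 0.5251
  p(0,1)=6/19: -0.3158 × log₂(0.3158) = 0.5251
  p(1,0)=4/19: -0.2105 × log₂(0.2105) = 0.4732
  p(1,1)=3/19: -0.1579 × log₂(0.1579) = 0.4205
H(X,Y) = 1.9440 bits


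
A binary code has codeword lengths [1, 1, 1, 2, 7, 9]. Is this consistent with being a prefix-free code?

Kraft inequality: Σ 2^(-l_i) ≤ 1 for prefix-free code
Calculating: 2^(-1) + 2^(-1) + 2^(-1) + 2^(-2) + 2^(-7) + 2^(-9)
= 0.5 + 0.5 + 0.5 + 0.25 + 0.0078125 + 0.001953125
= 1.7598
Since 1.7598 > 1, prefix-free code does not exist


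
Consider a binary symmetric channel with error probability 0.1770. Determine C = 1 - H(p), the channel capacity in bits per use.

For BSC with error probability p:
C = 1 - H(p) where H(p) is binary entropy
H(0.1770) = -0.1770 × log₂(0.1770) - 0.8230 × log₂(0.8230)
H(p) = 0.6735
C = 1 - 0.6735 = 0.3265 bits/use


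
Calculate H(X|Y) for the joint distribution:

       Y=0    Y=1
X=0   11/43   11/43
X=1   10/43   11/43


H(X|Y) = Σ_y p(y) H(X|Y=y)
  p(Y=0) = 21/43, H(X|Y=0) = 0.9984
  p(Y=1) = 22/43, H(X|Y=1) = 1.0000
H(X|Y) = 0.4884×0.9984 + 0.5116×1.0000 = 0.9992 bits


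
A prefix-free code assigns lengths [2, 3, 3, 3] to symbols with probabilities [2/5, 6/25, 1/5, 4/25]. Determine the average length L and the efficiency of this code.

Average length L = Σ p_i × l_i = 2.6000 bits
Entropy H = 1.9103 bits
Efficiency η = H/L × 100% = 73.47%


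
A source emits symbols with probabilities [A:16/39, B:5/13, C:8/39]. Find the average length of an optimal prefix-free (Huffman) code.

Huffman tree construction:
Combine smallest probabilities repeatedly
Resulting codes:
  A: 0 (length 1)
  B: 11 (length 2)
  C: 10 (length 2)
Average length = Σ p(s) × length(s) = 1.5897 bits


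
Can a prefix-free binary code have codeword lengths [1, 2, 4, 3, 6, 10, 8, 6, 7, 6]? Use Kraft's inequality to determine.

Kraft inequality: Σ 2^(-l_i) ≤ 1 for prefix-free code
Calculating: 2^(-1) + 2^(-2) + 2^(-4) + 2^(-3) + 2^(-6) + 2^(-10) + 2^(-8) + 2^(-6) + 2^(-7) + 2^(-6)
= 0.5 + 0.25 + 0.0625 + 0.125 + 0.015625 + 0.0009765625 + 0.00390625 + 0.015625 + 0.0078125 + 0.015625
= 0.9971
Since 0.9971 ≤ 1, prefix-free code exists


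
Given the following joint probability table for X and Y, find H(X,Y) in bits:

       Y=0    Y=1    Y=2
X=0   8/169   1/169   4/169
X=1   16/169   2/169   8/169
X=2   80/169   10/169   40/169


H(X,Y) = -Σ p(x,y) log₂ p(x,y)
  p(0,0)=8/169: -0.0473 × log₂(0.0473) = 0.2083
  p(0,1)=1/169: -0.0059 × log₂(0.0059) = 0.0438
  p(0,2)=4/169: -0.0237 × log₂(0.0237) = 0.1278
  p(1,0)=16/169: -0.0947 × log₂(0.0947) = 0.3220
  p(1,1)=2/169: -0.0118 × log₂(0.0118) = 0.0758
  p(1,2)=8/169: -0.0473 × log₂(0.0473) = 0.2083
  p(2,0)=80/169: -0.4734 × log₂(0.4734) = 0.5107
  p(2,1)=10/169: -0.0592 × log₂(0.0592) = 0.2414
  p(2,2)=40/169: -0.2367 × log₂(0.2367) = 0.4921
H(X,Y) = 2.2302 bits


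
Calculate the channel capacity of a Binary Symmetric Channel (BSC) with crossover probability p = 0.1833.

For BSC with error probability p:
C = 1 - H(p) where H(p) is binary entropy
H(0.1833) = -0.1833 × log₂(0.1833) - 0.8167 × log₂(0.8167)
H(p) = 0.6872
C = 1 - 0.6872 = 0.3128 bits/use


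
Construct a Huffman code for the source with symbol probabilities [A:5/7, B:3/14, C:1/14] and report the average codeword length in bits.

Huffman tree construction:
Combine smallest probabilities repeatedly
Resulting codes:
  A: 1 (length 1)
  B: 01 (length 2)
  C: 00 (length 2)
Average length = Σ p(s) × length(s) = 1.2857 bits


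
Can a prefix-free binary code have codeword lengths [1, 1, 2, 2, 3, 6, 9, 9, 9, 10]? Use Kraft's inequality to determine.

Kraft inequality: Σ 2^(-l_i) ≤ 1 for prefix-free code
Calculating: 2^(-1) + 2^(-1) + 2^(-2) + 2^(-2) + 2^(-3) + 2^(-6) + 2^(-9) + 2^(-9) + 2^(-9) + 2^(-10)
= 0.5 + 0.5 + 0.25 + 0.25 + 0.125 + 0.015625 + 0.001953125 + 0.001953125 + 0.001953125 + 0.0009765625
= 1.6475
Since 1.6475 > 1, prefix-free code does not exist


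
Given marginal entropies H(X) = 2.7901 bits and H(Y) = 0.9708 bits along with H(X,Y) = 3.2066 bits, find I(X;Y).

I(X;Y) = H(X) + H(Y) - H(X,Y)
I(X;Y) = 2.7901 + 0.9708 - 3.2066 = 0.5543 bits


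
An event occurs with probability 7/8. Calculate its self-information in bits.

Information content I(x) = -log₂(p(x))
I = -log₂(7/8) = -log₂(0.8750)
I = 0.1926 bits


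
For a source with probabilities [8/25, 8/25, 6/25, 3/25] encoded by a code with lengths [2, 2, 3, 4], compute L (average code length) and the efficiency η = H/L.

Average length L = Σ p_i × l_i = 2.4800 bits
Entropy H = 1.9133 bits
Efficiency η = H/L × 100% = 77.15%


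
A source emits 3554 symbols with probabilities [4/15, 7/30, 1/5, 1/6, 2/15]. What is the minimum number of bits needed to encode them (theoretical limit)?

Entropy H = 2.2812 bits/symbol
Minimum bits = H × n = 2.2812 × 3554
= 8107.36 bits


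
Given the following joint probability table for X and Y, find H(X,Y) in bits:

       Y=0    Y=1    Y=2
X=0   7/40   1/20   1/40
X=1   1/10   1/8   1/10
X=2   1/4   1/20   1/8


H(X,Y) = -Σ p(x,y) log₂ p(x,y)
  p(0,0)=7/40: -0.1750 × log₂(0.1750) = 0.4401
  p(0,1)=1/20: -0.0500 × log₂(0.0500) = 0.2161
  p(0,2)=1/40: -0.0250 × log₂(0.0250) = 0.1330
  p(1,0)=1/10: -0.1000 × log₂(0.1000) = 0.3322
  p(1,1)=1/8: -0.1250 × log₂(0.1250) = 0.3750
  p(1,2)=1/10: -0.1000 × log₂(0.1000) = 0.3322
  p(2,0)=1/4: -0.2500 × log₂(0.2500) = 0.5000
  p(2,1)=1/20: -0.0500 × log₂(0.0500) = 0.2161
  p(2,2)=1/8: -0.1250 × log₂(0.1250) = 0.3750
H(X,Y) = 2.9197 bits


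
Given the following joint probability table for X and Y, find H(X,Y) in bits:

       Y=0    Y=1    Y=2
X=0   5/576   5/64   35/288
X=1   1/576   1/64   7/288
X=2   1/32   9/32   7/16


H(X,Y) = -Σ p(x,y) log₂ p(x,y)
  p(0,0)=5/576: -0.0087 × log₂(0.0087) = 0.0594
  p(0,1)=5/64: -0.0781 × log₂(0.0781) = 0.2873
  p(0,2)=35/288: -0.1215 × log₂(0.1215) = 0.3695
  p(1,0)=1/576: -0.0017 × log₂(0.0017) = 0.0159
  p(1,1)=1/64: -0.0156 × log₂(0.0156) = 0.0938
  p(1,2)=7/288: -0.0243 × log₂(0.0243) = 0.1303
  p(2,0)=1/32: -0.0312 × log₂(0.0312) = 0.1562
  p(2,1)=9/32: -0.2812 × log₂(0.2812) = 0.5147
  p(2,2)=7/16: -0.4375 × log₂(0.4375) = 0.5218
H(X,Y) = 2.1491 bits


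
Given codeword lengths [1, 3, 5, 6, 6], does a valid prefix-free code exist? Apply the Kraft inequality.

Kraft inequality: Σ 2^(-l_i) ≤ 1 for prefix-free code
Calculating: 2^(-1) + 2^(-3) + 2^(-5) + 2^(-6) + 2^(-6)
= 0.5 + 0.125 + 0.03125 + 0.015625 + 0.015625
= 0.6875
Since 0.6875 ≤ 1, prefix-free code exists


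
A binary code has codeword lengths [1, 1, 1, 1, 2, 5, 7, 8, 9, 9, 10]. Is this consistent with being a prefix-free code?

Kraft inequality: Σ 2^(-l_i) ≤ 1 for prefix-free code
Calculating: 2^(-1) + 2^(-1) + 2^(-1) + 2^(-1) + 2^(-2) + 2^(-5) + 2^(-7) + 2^(-8) + 2^(-9) + 2^(-9) + 2^(-10)
= 0.5 + 0.5 + 0.5 + 0.5 + 0.25 + 0.03125 + 0.0078125 + 0.00390625 + 0.001953125 + 0.001953125 + 0.0009765625
= 2.2979
Since 2.2979 > 1, prefix-free code does not exist


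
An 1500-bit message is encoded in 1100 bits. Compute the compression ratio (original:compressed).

Compression ratio = Original / Compressed
= 1500 / 1100 = 1.36:1


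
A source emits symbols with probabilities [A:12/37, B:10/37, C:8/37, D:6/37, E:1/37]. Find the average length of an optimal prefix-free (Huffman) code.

Huffman tree construction:
Combine smallest probabilities repeatedly
Resulting codes:
  A: 11 (length 2)
  B: 10 (length 2)
  C: 01 (length 2)
  D: 001 (length 3)
  E: 000 (length 3)
Average length = Σ p(s) × length(s) = 2.1892 bits


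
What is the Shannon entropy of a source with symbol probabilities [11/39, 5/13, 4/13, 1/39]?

H(X) = -Σ p(x) log₂ p(x)
  -11/39 × log₂(11/39) = 0.5150
  -5/13 × log₂(5/13) = 0.5302
  -4/13 × log₂(4/13) = 0.5232
  -1/39 × log₂(1/39) = 0.1355
H(X) = 1.7039 bits


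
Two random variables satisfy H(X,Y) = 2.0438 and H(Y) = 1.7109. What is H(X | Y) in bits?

Chain rule: H(X,Y) = H(X|Y) + H(Y)
H(X|Y) = H(X,Y) - H(Y) = 2.0438 - 1.7109 = 0.3329 bits


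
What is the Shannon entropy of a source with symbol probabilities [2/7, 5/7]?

H(X) = -Σ p(x) log₂ p(x)
  -2/7 × log₂(2/7) = 0.5164
  -5/7 × log₂(5/7) = 0.3467
H(X) = 0.8631 bits


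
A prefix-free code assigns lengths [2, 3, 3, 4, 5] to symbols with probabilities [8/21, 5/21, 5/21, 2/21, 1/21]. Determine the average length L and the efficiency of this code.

Average length L = Σ p_i × l_i = 2.8095 bits
Entropy H = 2.0485 bits
Efficiency η = H/L × 100% = 72.91%


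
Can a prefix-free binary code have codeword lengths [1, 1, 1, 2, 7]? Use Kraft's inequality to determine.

Kraft inequality: Σ 2^(-l_i) ≤ 1 for prefix-free code
Calculating: 2^(-1) + 2^(-1) + 2^(-1) + 2^(-2) + 2^(-7)
= 0.5 + 0.5 + 0.5 + 0.25 + 0.0078125
= 1.7578
Since 1.7578 > 1, prefix-free code does not exist


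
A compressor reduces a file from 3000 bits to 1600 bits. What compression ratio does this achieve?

Compression ratio = Original / Compressed
= 3000 / 1600 = 1.88:1


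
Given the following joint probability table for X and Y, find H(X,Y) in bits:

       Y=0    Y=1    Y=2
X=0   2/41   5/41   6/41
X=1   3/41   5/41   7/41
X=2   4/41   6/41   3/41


H(X,Y) = -Σ p(x,y) log₂ p(x,y)
  p(0,0)=2/41: -0.0488 × log₂(0.0488) = 0.2126
  p(0,1)=5/41: -0.1220 × log₂(0.1220) = 0.3702
  p(0,2)=6/41: -0.1463 × log₂(0.1463) = 0.4057
  p(1,0)=3/41: -0.0732 × log₂(0.0732) = 0.2760
  p(1,1)=5/41: -0.1220 × log₂(0.1220) = 0.3702
  p(1,2)=7/41: -0.1707 × log₂(0.1707) = 0.4354
  p(2,0)=4/41: -0.0976 × log₂(0.0976) = 0.3276
  p(2,1)=6/41: -0.1463 × log₂(0.1463) = 0.4057
  p(2,2)=3/41: -0.0732 × log₂(0.0732) = 0.2760
H(X,Y) = 3.0795 bits


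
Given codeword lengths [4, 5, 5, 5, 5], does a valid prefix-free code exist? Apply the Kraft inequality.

Kraft inequality: Σ 2^(-l_i) ≤ 1 for prefix-free code
Calculating: 2^(-4) + 2^(-5) + 2^(-5) + 2^(-5) + 2^(-5)
= 0.0625 + 0.03125 + 0.03125 + 0.03125 + 0.03125
= 0.1875
Since 0.1875 ≤ 1, prefix-free code exists


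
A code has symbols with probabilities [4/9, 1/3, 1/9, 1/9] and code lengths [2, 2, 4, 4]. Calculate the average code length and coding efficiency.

Average length L = Σ p_i × l_i = 2.4444 bits
Entropy H = 1.7527 bits
Efficiency η = H/L × 100% = 71.70%


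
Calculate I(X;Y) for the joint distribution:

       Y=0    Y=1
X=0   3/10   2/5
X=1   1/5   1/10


H(X) = 0.8813, H(Y) = 1.0000, H(X,Y) = 1.8464
I(X;Y) = H(X) + H(Y) - H(X,Y) = 0.0349 bits


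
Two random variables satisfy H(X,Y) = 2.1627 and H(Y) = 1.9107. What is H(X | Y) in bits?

Chain rule: H(X,Y) = H(X|Y) + H(Y)
H(X|Y) = H(X,Y) - H(Y) = 2.1627 - 1.9107 = 0.252 bits


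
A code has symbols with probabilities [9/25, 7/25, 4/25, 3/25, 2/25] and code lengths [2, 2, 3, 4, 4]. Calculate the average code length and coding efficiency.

Average length L = Σ p_i × l_i = 2.5600 bits
Entropy H = 2.1264 bits
Efficiency η = H/L × 100% = 83.06%


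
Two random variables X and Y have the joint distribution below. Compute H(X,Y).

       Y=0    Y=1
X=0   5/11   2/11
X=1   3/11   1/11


H(X,Y) = -Σ p(x,y) log₂ p(x,y)
  p(0,0)=5/11: -0.4545 × log₂(0.4545) = 0.5170
  p(0,1)=2/11: -0.1818 × log₂(0.1818) = 0.4472
  p(1,0)=3/11: -0.2727 × log₂(0.2727) = 0.5112
  p(1,1)=1/11: -0.0909 × log₂(0.0909) = 0.3145
H(X,Y) = 1.7899 bits


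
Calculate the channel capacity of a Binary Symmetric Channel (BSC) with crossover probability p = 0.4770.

For BSC with error probability p:
C = 1 - H(p) where H(p) is binary entropy
H(0.4770) = -0.4770 × log₂(0.4770) - 0.5230 × log₂(0.5230)
H(p) = 0.9985
C = 1 - 0.9985 = 0.0015 bits/use


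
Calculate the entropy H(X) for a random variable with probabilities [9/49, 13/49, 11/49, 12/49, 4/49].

H(X) = -Σ p(x) log₂ p(x)
  -9/49 × log₂(9/49) = 0.4490
  -13/49 × log₂(13/49) = 0.5079
  -11/49 × log₂(11/49) = 0.4838
  -12/49 × log₂(12/49) = 0.4971
  -4/49 × log₂(4/49) = 0.2951
H(X) = 2.2329 bits


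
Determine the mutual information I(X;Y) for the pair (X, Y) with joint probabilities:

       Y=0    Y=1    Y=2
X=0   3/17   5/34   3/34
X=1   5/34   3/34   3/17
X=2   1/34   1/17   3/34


H(X) = 1.4958, H(Y) = 1.5799, H(X,Y) = 3.0138
I(X;Y) = H(X) + H(Y) - H(X,Y) = 0.0619 bits


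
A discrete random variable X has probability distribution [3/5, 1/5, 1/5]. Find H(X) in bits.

H(X) = -Σ p(x) log₂ p(x)
  -3/5 × log₂(3/5) = 0.4422
  -1/5 × log₂(1/5) = 0.4644
  -1/5 × log₂(1/5) = 0.4644
H(X) = 1.3710 bits


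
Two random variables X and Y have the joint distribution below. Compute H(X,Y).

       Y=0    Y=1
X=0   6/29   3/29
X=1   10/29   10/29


H(X,Y) = -Σ p(x,y) log₂ p(x,y)
  p(0,0)=6/29: -0.2069 × log₂(0.2069) = 0.4703
  p(0,1)=3/29: -0.1034 × log₂(0.1034) = 0.3386
  p(1,0)=10/29: -0.3448 × log₂(0.3448) = 0.5297
  p(1,1)=10/29: -0.3448 × log₂(0.3448) = 0.5297
H(X,Y) = 1.8682 bits


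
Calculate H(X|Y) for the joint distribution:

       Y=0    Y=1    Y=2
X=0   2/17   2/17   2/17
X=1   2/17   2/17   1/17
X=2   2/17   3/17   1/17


H(X|Y) = Σ_y p(y) H(X|Y=y)
  p(Y=0) = 6/17, H(X|Y=0) = 1.5850
  p(Y=1) = 7/17, H(X|Y=1) = 1.5567
  p(Y=2) = 4/17, H(X|Y=2) = 1.5000
H(X|Y) = 0.3529×1.5850 + 0.4118×1.5567 + 0.2353×1.5000 = 1.5533 bits


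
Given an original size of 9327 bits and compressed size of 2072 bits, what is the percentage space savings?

Space savings = (1 - Compressed/Original) × 100%
= (1 - 2072/9327) × 100%
= 77.78%


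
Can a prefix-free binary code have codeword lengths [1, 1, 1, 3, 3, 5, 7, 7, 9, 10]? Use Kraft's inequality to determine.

Kraft inequality: Σ 2^(-l_i) ≤ 1 for prefix-free code
Calculating: 2^(-1) + 2^(-1) + 2^(-1) + 2^(-3) + 2^(-3) + 2^(-5) + 2^(-7) + 2^(-7) + 2^(-9) + 2^(-10)
= 0.5 + 0.5 + 0.5 + 0.125 + 0.125 + 0.03125 + 0.0078125 + 0.0078125 + 0.001953125 + 0.0009765625
= 1.7998
Since 1.7998 > 1, prefix-free code does not exist


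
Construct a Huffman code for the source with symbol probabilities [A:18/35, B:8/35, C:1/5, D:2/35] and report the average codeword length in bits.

Huffman tree construction:
Combine smallest probabilities repeatedly
Resulting codes:
  A: 1 (length 1)
  B: 00 (length 2)
  C: 011 (length 3)
  D: 010 (length 3)
Average length = Σ p(s) × length(s) = 1.7429 bits


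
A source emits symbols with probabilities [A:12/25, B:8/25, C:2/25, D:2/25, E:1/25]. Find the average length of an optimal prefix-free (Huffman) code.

Huffman tree construction:
Combine smallest probabilities repeatedly
Resulting codes:
  A: 0 (length 1)
  B: 11 (length 2)
  C: 1011 (length 4)
  D: 100 (length 3)
  E: 1010 (length 4)
Average length = Σ p(s) × length(s) = 1.8400 bits


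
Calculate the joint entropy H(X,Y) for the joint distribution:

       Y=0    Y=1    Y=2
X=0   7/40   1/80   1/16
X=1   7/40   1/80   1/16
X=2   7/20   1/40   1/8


H(X,Y) = -Σ p(x,y) log₂ p(x,y)
  p(0,0)=7/40: -0.1750 × log₂(0.1750) = 0.4401
  p(0,1)=1/80: -0.0125 × log₂(0.0125) = 0.0790
  p(0,2)=1/16: -0.0625 × log₂(0.0625) = 0.2500
  p(1,0)=7/40: -0.1750 × log₂(0.1750) = 0.4401
  p(1,1)=1/80: -0.0125 × log₂(0.0125) = 0.0790
  p(1,2)=1/16: -0.0625 × log₂(0.0625) = 0.2500
  p(2,0)=7/20: -0.3500 × log₂(0.3500) = 0.5301
  p(2,1)=1/40: -0.0250 × log₂(0.0250) = 0.1330
  p(2,2)=1/8: -0.1250 × log₂(0.1250) = 0.3750
H(X,Y) = 2.5763 bits


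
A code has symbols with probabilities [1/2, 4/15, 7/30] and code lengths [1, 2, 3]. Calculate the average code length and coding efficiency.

Average length L = Σ p_i × l_i = 1.7333 bits
Entropy H = 1.4984 bits
Efficiency η = H/L × 100% = 86.45%


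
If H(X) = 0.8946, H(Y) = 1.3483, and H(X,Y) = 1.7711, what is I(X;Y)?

I(X;Y) = H(X) + H(Y) - H(X,Y)
I(X;Y) = 0.8946 + 1.3483 - 1.7711 = 0.4718 bits


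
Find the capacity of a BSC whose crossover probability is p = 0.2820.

For BSC with error probability p:
C = 1 - H(p) where H(p) is binary entropy
H(0.2820) = -0.2820 × log₂(0.2820) - 0.7180 × log₂(0.7180)
H(p) = 0.8582
C = 1 - 0.8582 = 0.1418 bits/use


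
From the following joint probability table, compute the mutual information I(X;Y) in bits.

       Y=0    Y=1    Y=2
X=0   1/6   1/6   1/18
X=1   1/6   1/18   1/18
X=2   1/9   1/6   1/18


H(X) = 1.5715, H(Y) = 1.4807, H(X,Y) = 3.0022
I(X;Y) = H(X) + H(Y) - H(X,Y) = 0.0501 bits


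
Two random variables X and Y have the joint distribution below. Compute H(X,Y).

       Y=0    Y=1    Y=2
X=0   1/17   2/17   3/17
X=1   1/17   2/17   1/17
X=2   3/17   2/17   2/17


H(X,Y) = -Σ p(x,y) log₂ p(x,y)
  p(0,0)=1/17: -0.0588 × log₂(0.0588) = 0.2404
  p(0,1)=2/17: -0.1176 × log₂(0.1176) = 0.3632
  p(0,2)=3/17: -0.1765 × log₂(0.1765) = 0.4416
  p(1,0)=1/17: -0.0588 × log₂(0.0588) = 0.2404
  p(1,1)=2/17: -0.1176 × log₂(0.1176) = 0.3632
  p(1,2)=1/17: -0.0588 × log₂(0.0588) = 0.2404
  p(2,0)=3/17: -0.1765 × log₂(0.1765) = 0.4416
  p(2,1)=2/17: -0.1176 × log₂(0.1176) = 0.3632
  p(2,2)=2/17: -0.1176 × log₂(0.1176) = 0.3632
H(X,Y) = 3.0575 bits


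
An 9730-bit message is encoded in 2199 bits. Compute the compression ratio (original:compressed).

Compression ratio = Original / Compressed
= 9730 / 2199 = 4.42:1


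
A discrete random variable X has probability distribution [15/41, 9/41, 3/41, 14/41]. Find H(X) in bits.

H(X) = -Σ p(x) log₂ p(x)
  -15/41 × log₂(15/41) = 0.5307
  -9/41 × log₂(9/41) = 0.4802
  -3/41 × log₂(3/41) = 0.2760
  -14/41 × log₂(14/41) = 0.5293
H(X) = 1.8163 bits


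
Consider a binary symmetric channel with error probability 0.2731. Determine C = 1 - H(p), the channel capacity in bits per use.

For BSC with error probability p:
C = 1 - H(p) where H(p) is binary entropy
H(0.2731) = -0.2731 × log₂(0.2731) - 0.7269 × log₂(0.7269)
H(p) = 0.8459
C = 1 - 0.8459 = 0.1541 bits/use


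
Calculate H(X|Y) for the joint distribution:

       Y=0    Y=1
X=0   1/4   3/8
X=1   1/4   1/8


H(X|Y) = Σ_y p(y) H(X|Y=y)
  p(Y=0) = 1/2, H(X|Y=0) = 1.0000
  p(Y=1) = 1/2, H(X|Y=1) = 0.8113
H(X|Y) = 0.5000×1.0000 + 0.5000×0.8113 = 0.9056 bits


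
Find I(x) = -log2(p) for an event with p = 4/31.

Information content I(x) = -log₂(p(x))
I = -log₂(4/31) = -log₂(0.1290)
I = 2.9542 bits


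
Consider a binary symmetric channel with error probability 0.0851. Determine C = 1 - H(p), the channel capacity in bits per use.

For BSC with error probability p:
C = 1 - H(p) where H(p) is binary entropy
H(0.0851) = -0.0851 × log₂(0.0851) - 0.9149 × log₂(0.9149)
H(p) = 0.4199
C = 1 - 0.4199 = 0.5801 bits/use


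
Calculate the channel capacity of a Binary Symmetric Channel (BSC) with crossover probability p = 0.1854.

For BSC with error probability p:
C = 1 - H(p) where H(p) is binary entropy
H(0.1854) = -0.1854 × log₂(0.1854) - 0.8146 × log₂(0.8146)
H(p) = 0.6917
C = 1 - 0.6917 = 0.3083 bits/use


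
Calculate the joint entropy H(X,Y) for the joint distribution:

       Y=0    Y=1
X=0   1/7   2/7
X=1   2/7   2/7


H(X,Y) = -Σ p(x,y) log₂ p(x,y)
  p(0,0)=1/7: -0.1429 × log₂(0.1429) = 0.4011
  p(0,1)=2/7: -0.2857 × log₂(0.2857) = 0.5164
  p(1,0)=2/7: -0.2857 × log₂(0.2857) = 0.5164
  p(1,1)=2/7: -0.2857 × log₂(0.2857) = 0.5164
H(X,Y) = 1.9502 bits


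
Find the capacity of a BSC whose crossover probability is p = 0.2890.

For BSC with error probability p:
C = 1 - H(p) where H(p) is binary entropy
H(0.2890) = -0.2890 × log₂(0.2890) - 0.7110 × log₂(0.7110)
H(p) = 0.8674
C = 1 - 0.8674 = 0.1326 bits/use


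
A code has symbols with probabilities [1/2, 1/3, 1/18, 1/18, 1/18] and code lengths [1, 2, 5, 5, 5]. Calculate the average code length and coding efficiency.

Average length L = Σ p_i × l_i = 2.0000 bits
Entropy H = 1.7233 bits
Efficiency η = H/L × 100% = 86.17%


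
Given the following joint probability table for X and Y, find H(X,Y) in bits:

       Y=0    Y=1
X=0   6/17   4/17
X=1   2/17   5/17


H(X,Y) = -Σ p(x,y) log₂ p(x,y)
  p(0,0)=6/17: -0.3529 × log₂(0.3529) = 0.5303
  p(0,1)=4/17: -0.2353 × log₂(0.2353) = 0.4912
  p(1,0)=2/17: -0.1176 × log₂(0.1176) = 0.3632
  p(1,1)=5/17: -0.2941 × log₂(0.2941) = 0.5193
H(X,Y) = 1.9040 bits


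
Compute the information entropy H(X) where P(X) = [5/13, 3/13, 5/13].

H(X) = -Σ p(x) log₂ p(x)
  -5/13 × log₂(5/13) = 0.5302
  -3/13 × log₂(3/13) = 0.4882
  -5/13 × log₂(5/13) = 0.5302
H(X) = 1.5486 bits


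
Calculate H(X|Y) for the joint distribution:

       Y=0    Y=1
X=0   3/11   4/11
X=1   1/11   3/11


H(X|Y) = Σ_y p(y) H(X|Y=y)
  p(Y=0) = 4/11, H(X|Y=0) = 0.8113
  p(Y=1) = 7/11, H(X|Y=1) = 0.9852
H(X|Y) = 0.3636×0.8113 + 0.6364×0.9852 = 0.9220 bits


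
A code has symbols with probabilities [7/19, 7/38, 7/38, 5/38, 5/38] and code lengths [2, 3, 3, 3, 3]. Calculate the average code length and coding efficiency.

Average length L = Σ p_i × l_i = 2.6316 bits
Entropy H = 2.1999 bits
Efficiency η = H/L × 100% = 83.60%


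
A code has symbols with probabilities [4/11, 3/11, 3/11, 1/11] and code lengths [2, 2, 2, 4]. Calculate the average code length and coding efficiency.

Average length L = Σ p_i × l_i = 2.1818 bits
Entropy H = 1.8676 bits
Efficiency η = H/L × 100% = 85.60%


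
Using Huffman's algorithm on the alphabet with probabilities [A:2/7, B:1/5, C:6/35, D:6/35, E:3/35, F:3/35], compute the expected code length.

Huffman tree construction:
Combine smallest probabilities repeatedly
Resulting codes:
  A: 10 (length 2)
  B: 01 (length 2)
  C: 110 (length 3)
  D: 111 (length 3)
  E: 000 (length 3)
  F: 001 (length 3)
Average length = Σ p(s) × length(s) = 2.5143 bits


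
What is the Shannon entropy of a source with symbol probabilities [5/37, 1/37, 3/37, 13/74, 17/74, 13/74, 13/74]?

H(X) = -Σ p(x) log₂ p(x)
  -5/37 × log₂(5/37) = 0.3902
  -1/37 × log₂(1/37) = 0.1408
  -3/37 × log₂(3/37) = 0.2939
  -13/74 × log₂(13/74) = 0.4408
  -17/74 × log₂(17/74) = 0.4875
  -13/74 × log₂(13/74) = 0.4408
  -13/74 × log₂(13/74) = 0.4408
H(X) = 2.6347 bits


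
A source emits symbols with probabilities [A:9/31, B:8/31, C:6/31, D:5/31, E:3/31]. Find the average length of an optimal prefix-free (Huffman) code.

Huffman tree construction:
Combine smallest probabilities repeatedly
Resulting codes:
  A: 11 (length 2)
  B: 01 (length 2)
  C: 00 (length 2)
  D: 101 (length 3)
  E: 100 (length 3)
Average length = Σ p(s) × length(s) = 2.2581 bits


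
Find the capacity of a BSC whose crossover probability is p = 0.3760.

For BSC with error probability p:
C = 1 - H(p) where H(p) is binary entropy
H(0.3760) = -0.3760 × log₂(0.3760) - 0.6240 × log₂(0.6240)
H(p) = 0.9552
C = 1 - 0.9552 = 0.0448 bits/use


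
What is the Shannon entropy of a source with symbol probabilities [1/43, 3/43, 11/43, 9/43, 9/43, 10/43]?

H(X) = -Σ p(x) log₂ p(x)
  -1/43 × log₂(1/43) = 0.1262
  -3/43 × log₂(3/43) = 0.2680
  -11/43 × log₂(11/43) = 0.5031
  -9/43 × log₂(9/43) = 0.4723
  -9/43 × log₂(9/43) = 0.4723
  -10/43 × log₂(10/43) = 0.4894
H(X) = 2.3312 bits


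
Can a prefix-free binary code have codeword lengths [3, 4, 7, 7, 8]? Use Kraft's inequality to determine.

Kraft inequality: Σ 2^(-l_i) ≤ 1 for prefix-free code
Calculating: 2^(-3) + 2^(-4) + 2^(-7) + 2^(-7) + 2^(-8)
= 0.125 + 0.0625 + 0.0078125 + 0.0078125 + 0.00390625
= 0.2070
Since 0.2070 ≤ 1, prefix-free code exists


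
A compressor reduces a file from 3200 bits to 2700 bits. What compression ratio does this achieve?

Compression ratio = Original / Compressed
= 3200 / 2700 = 1.19:1


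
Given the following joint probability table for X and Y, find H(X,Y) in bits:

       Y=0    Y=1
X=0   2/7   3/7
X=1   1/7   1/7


H(X,Y) = -Σ p(x,y) log₂ p(x,y)
  p(0,0)=2/7: -0.2857 × log₂(0.2857) = 0.5164
  p(0,1)=3/7: -0.4286 × log₂(0.4286) = 0.5239
  p(1,0)=1/7: -0.1429 × log₂(0.1429) = 0.4011
  p(1,1)=1/7: -0.1429 × log₂(0.1429) = 0.4011
H(X,Y) = 1.8424 bits


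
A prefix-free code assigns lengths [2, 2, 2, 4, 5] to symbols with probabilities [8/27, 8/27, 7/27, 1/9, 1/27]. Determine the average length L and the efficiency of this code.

Average length L = Σ p_i × l_i = 2.3333 bits
Entropy H = 2.0732 bits
Efficiency η = H/L × 100% = 88.85%


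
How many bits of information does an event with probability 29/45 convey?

Information content I(x) = -log₂(p(x))
I = -log₂(29/45) = -log₂(0.6444)
I = 0.6339 bits


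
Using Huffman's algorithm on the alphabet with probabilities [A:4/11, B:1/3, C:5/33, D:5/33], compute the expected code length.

Huffman tree construction:
Combine smallest probabilities repeatedly
Resulting codes:
  A: 0 (length 1)
  B: 11 (length 2)
  C: 100 (length 3)
  D: 101 (length 3)
Average length = Σ p(s) × length(s) = 1.9394 bits


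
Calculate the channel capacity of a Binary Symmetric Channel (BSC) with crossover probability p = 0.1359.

For BSC with error probability p:
C = 1 - H(p) where H(p) is binary entropy
H(0.1359) = -0.1359 × log₂(0.1359) - 0.8641 × log₂(0.8641)
H(p) = 0.5734
C = 1 - 0.5734 = 0.4266 bits/use


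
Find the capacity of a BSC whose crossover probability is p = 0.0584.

For BSC with error probability p:
C = 1 - H(p) where H(p) is binary entropy
H(0.0584) = -0.0584 × log₂(0.0584) - 0.9416 × log₂(0.9416)
H(p) = 0.3211
C = 1 - 0.3211 = 0.6789 bits/use


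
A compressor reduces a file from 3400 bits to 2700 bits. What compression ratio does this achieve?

Compression ratio = Original / Compressed
= 3400 / 2700 = 1.26:1


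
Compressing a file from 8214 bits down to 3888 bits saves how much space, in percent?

Space savings = (1 - Compressed/Original) × 100%
= (1 - 3888/8214) × 100%
= 52.67%


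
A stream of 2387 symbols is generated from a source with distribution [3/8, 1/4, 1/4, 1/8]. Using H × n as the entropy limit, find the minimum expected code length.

Entropy H = 1.9056 bits/symbol
Minimum bits = H × n = 1.9056 × 2387
= 4548.76 bits


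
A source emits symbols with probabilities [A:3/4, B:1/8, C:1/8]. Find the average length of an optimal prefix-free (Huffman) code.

Huffman tree construction:
Combine smallest probabilities repeatedly
Resulting codes:
  A: 1 (length 1)
  B: 00 (length 2)
  C: 01 (length 2)
Average length = Σ p(s) × length(s) = 1.2500 bits


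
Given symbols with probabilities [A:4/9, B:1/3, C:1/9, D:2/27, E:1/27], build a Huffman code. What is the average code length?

Huffman tree construction:
Combine smallest probabilities repeatedly
Resulting codes:
  A: 0 (length 1)
  B: 11 (length 2)
  C: 100 (length 3)
  D: 1011 (length 4)
  E: 1010 (length 4)
Average length = Σ p(s) × length(s) = 1.8889 bits


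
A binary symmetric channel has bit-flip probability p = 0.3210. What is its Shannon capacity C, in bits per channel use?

For BSC with error probability p:
C = 1 - H(p) where H(p) is binary entropy
H(0.3210) = -0.3210 × log₂(0.3210) - 0.6790 × log₂(0.6790)
H(p) = 0.9055
C = 1 - 0.9055 = 0.0945 bits/use


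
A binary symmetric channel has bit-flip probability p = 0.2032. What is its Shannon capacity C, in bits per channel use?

For BSC with error probability p:
C = 1 - H(p) where H(p) is binary entropy
H(0.2032) = -0.2032 × log₂(0.2032) - 0.7968 × log₂(0.7968)
H(p) = 0.7283
C = 1 - 0.7283 = 0.2717 bits/use


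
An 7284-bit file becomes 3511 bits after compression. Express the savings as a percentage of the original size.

Space savings = (1 - Compressed/Original) × 100%
= (1 - 3511/7284) × 100%
= 51.80%


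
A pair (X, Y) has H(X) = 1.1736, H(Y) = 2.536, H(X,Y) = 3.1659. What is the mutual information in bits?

I(X;Y) = H(X) + H(Y) - H(X,Y)
I(X;Y) = 1.1736 + 2.536 - 3.1659 = 0.5437 bits


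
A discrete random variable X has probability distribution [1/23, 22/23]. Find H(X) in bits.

H(X) = -Σ p(x) log₂ p(x)
  -1/23 × log₂(1/23) = 0.1967
  -22/23 × log₂(22/23) = 0.0613
H(X) = 0.2580 bits


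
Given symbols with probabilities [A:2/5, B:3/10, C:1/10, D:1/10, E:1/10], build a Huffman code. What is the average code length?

Huffman tree construction:
Combine smallest probabilities repeatedly
Resulting codes:
  A: 0 (length 1)
  B: 10 (length 2)
  C: 1110 (length 4)
  D: 1111 (length 4)
  E: 110 (length 3)
Average length = Σ p(s) × length(s) = 2.1000 bits


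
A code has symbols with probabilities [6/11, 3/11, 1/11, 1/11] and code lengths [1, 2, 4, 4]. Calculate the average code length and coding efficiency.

Average length L = Σ p_i × l_i = 1.8182 bits
Entropy H = 1.6172 bits
Efficiency η = H/L × 100% = 88.95%


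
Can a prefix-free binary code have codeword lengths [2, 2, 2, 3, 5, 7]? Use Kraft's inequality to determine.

Kraft inequality: Σ 2^(-l_i) ≤ 1 for prefix-free code
Calculating: 2^(-2) + 2^(-2) + 2^(-2) + 2^(-3) + 2^(-5) + 2^(-7)
= 0.25 + 0.25 + 0.25 + 0.125 + 0.03125 + 0.0078125
= 0.9141
Since 0.9141 ≤ 1, prefix-free code exists


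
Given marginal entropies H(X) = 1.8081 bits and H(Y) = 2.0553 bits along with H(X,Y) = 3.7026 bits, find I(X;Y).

I(X;Y) = H(X) + H(Y) - H(X,Y)
I(X;Y) = 1.8081 + 2.0553 - 3.7026 = 0.1608 bits


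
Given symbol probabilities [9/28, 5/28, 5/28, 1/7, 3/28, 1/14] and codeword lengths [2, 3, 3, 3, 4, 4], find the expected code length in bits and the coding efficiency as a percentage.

Average length L = Σ p_i × l_i = 2.8571 bits
Entropy H = 2.4322 bits
Efficiency η = H/L × 100% = 85.13%


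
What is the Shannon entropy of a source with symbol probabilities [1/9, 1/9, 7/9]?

H(X) = -Σ p(x) log₂ p(x)
  -1/9 × log₂(1/9) = 0.3522
  -1/9 × log₂(1/9) = 0.3522
  -7/9 × log₂(7/9) = 0.2820
H(X) = 0.9864 bits


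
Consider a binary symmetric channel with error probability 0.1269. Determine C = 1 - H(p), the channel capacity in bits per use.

For BSC with error probability p:
C = 1 - H(p) where H(p) is binary entropy
H(0.1269) = -0.1269 × log₂(0.1269) - 0.8731 × log₂(0.8731)
H(p) = 0.5489
C = 1 - 0.5489 = 0.4511 bits/use


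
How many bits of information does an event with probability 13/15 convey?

Information content I(x) = -log₂(p(x))
I = -log₂(13/15) = -log₂(0.8667)
I = 0.2065 bits


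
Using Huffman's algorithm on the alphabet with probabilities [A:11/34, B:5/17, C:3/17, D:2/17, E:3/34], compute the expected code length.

Huffman tree construction:
Combine smallest probabilities repeatedly
Resulting codes:
  A: 11 (length 2)
  B: 10 (length 2)
  C: 00 (length 2)
  D: 011 (length 3)
  E: 010 (length 3)
Average length = Σ p(s) × length(s) = 2.2059 bits


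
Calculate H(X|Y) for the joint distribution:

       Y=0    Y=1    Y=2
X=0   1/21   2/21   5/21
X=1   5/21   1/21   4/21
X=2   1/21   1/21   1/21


H(X|Y) = Σ_y p(y) H(X|Y=y)
  p(Y=0) = 1/3, H(X|Y=0) = 1.1488
  p(Y=1) = 4/21, H(X|Y=1) = 1.5000
  p(Y=2) = 10/21, H(X|Y=2) = 1.3610
H(X|Y) = 0.3333×1.1488 + 0.1905×1.5000 + 0.4762×1.3610 = 1.3167 bits


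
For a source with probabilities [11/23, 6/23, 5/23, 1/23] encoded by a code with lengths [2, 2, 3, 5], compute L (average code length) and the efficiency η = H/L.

Average length L = Σ p_i × l_i = 2.3478 bits
Entropy H = 1.6899 bits
Efficiency η = H/L × 100% = 71.98%


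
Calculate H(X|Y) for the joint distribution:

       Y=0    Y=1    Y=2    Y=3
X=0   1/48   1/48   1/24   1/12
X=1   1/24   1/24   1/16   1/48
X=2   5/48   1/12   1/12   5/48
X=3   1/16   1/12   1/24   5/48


H(X|Y) = Σ_y p(y) H(X|Y=y)
  p(Y=0) = 11/48, H(X|Y=0) = 1.7899
  p(Y=1) = 11/48, H(X|Y=1) = 1.8231
  p(Y=2) = 11/48, H(X|Y=2) = 1.9363
  p(Y=3) = 5/16, H(X|Y=3) = 1.8256
H(X|Y) = 0.2292×1.7899 + 0.2292×1.8231 + 0.2292×1.9363 + 0.3125×1.8256 = 1.8422 bits


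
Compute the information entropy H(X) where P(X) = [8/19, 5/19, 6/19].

H(X) = -Σ p(x) log₂ p(x)
  -8/19 × log₂(8/19) = 0.5254
  -5/19 × log₂(5/19) = 0.5068
  -6/19 × log₂(6/19) = 0.5251
H(X) = 1.5574 bits


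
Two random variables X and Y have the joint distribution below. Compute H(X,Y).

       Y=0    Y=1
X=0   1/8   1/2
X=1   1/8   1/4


H(X,Y) = -Σ p(x,y) log₂ p(x,y)
  p(0,0)=1/8: -0.1250 × log₂(0.1250) = 0.3750
  p(0,1)=1/2: -0.5000 × log₂(0.5000) = 0.5000
  p(1,0)=1/8: -0.1250 × log₂(0.1250) = 0.3750
  p(1,1)=1/4: -0.2500 × log₂(0.2500) = 0.5000
H(X,Y) = 1.7500 bits
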